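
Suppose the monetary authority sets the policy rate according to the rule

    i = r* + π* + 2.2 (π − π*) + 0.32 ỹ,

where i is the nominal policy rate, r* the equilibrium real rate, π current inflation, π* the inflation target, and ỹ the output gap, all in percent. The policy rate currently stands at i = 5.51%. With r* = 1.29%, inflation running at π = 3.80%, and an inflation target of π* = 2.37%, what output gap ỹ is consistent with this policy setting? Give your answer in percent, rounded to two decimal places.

-4.05%

0.32 ỹ = 5.51 − 1.29 − 2.37 − 2.2 × (3.80 − 2.37) = -1.296
ỹ = -1.296 / 0.32 = -4.05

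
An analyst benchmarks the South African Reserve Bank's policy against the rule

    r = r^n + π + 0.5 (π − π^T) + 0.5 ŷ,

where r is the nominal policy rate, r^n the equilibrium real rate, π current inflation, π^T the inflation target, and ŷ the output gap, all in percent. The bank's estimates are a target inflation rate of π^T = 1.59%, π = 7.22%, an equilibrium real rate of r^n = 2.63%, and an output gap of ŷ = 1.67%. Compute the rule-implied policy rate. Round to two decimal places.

13.50%

r = 2.63 + 7.22 + 0.5 × (7.22 − 1.59) + 0.5 × 1.67
   = 2.63 + 7.22 + 2.815 + 0.835 = 13.50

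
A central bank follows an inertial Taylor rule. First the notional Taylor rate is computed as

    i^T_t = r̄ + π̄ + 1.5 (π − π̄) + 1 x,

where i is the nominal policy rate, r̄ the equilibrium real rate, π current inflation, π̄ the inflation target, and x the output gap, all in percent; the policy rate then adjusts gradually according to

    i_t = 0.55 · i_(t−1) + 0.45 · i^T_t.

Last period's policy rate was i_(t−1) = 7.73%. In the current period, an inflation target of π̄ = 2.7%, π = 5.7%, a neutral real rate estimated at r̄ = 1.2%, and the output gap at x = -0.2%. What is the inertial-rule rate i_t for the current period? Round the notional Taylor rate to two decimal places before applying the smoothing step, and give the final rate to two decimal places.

i^T_t = 1.2 + 2.7 + 1.5 × (5.7 − 2.7) + 1 × (-0.2)
   = 1.2 + 2.7 + 4.5 − 0.2 = 8.20
i_t = 0.55 × 7.73 + 0.45 × 8.20 = 4.2515 + 3.69 = 7.94

7.94%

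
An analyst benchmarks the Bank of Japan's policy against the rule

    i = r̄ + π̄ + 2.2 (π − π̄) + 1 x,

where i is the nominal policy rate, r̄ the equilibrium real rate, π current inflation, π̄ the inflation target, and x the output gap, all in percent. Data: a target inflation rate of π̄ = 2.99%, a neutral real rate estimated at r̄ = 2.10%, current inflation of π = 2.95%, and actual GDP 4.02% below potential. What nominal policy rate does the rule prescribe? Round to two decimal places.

0.98%

Output 4.02% below potential → x = -4.02.
i = 2.10 + 2.99 + 2.2 × (2.95 − 2.99) + 1 × (-4.02)
   = 2.10 + 2.99 − 0.088 − 4.02 = 0.98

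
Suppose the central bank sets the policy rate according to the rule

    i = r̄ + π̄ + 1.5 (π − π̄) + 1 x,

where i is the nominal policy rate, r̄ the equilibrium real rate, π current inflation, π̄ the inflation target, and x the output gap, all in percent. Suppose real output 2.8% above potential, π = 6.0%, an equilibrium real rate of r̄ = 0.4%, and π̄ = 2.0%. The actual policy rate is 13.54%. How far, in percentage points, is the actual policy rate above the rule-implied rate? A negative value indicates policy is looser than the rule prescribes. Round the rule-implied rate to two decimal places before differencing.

Output 2.8% above potential → x = 2.8.
i = 0.4 + 2.0 + 1.5 × (6.0 − 2.0) + 1 × 2.8
   = 0.4 + 2 + 6 + 2.8 = 11.20
Deviation = 13.54 − 11.20 = 2.34 pp.

2.34 pp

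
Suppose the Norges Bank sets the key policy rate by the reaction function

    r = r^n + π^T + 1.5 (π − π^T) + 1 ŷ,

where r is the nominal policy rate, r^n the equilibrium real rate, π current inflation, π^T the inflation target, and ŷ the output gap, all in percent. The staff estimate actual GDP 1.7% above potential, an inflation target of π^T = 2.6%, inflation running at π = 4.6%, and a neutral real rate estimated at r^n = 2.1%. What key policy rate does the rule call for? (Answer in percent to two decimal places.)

Output 1.7% above potential → ŷ = 1.7.
r = 2.1 + 2.6 + 1.5 × (4.6 − 2.6) + 1 × 1.7
   = 2.1 + 2.6 + 3 + 1.7 = 9.40

9.40%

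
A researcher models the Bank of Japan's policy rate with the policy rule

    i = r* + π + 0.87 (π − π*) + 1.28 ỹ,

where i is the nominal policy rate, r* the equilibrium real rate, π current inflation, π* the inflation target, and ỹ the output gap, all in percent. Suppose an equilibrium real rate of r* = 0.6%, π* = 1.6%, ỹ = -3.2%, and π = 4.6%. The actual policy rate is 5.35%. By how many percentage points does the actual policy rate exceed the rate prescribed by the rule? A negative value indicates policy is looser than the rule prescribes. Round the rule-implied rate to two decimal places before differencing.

1.64 pp

i = 0.6 + 4.6 + 0.87 × (4.6 − 1.6) + 1.28 × (-3.2)
   = 0.6 + 4.6 + 2.61 − 4.096 = 3.71
Deviation = 5.35 − 3.71 = 1.64 pp.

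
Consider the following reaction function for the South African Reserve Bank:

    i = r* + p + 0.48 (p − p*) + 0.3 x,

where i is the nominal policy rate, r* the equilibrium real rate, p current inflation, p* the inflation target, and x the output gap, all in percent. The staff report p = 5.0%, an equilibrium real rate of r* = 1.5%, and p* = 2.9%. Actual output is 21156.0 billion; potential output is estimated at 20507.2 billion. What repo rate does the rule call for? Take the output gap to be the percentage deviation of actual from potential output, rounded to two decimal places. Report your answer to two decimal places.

8.46%

Output gap = 100 × (21156.0 − 20507.2) / 20507.2 = 3.16%.
i = 1.50 + 5.00 + 0.48 × (5.00 − 2.90) + 0.3 × 3.16
   = 1.50 + 5 + 1.008 + 0.948 = 8.46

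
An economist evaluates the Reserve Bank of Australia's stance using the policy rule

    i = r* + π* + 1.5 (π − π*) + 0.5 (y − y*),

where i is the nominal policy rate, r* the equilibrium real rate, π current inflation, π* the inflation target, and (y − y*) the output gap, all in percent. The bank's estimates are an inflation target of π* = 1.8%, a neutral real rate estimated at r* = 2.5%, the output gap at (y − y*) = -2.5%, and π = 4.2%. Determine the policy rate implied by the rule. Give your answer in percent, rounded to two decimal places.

6.65%

i = 2.5 + 1.8 + 1.5 × (4.2 − 1.8) + 0.5 × (-2.5)
   = 2.5 + 1.8 + 3.6 − 1.25 = 6.65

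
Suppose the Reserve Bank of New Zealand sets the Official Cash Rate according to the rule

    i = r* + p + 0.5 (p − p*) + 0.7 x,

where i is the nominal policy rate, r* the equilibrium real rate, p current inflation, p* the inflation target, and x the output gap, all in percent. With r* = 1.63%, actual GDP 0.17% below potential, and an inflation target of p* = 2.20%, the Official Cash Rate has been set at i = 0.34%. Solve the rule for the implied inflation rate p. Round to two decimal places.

-0.05%

Output 0.17% below potential → x = -0.17.
Collecting p: i = r* + (1 + 0.5) p − 0.5 p* + 0.7 x
1.5 p = 0.34 − 1.63 + 0.5 × 2.20 − 0.7 × (-0.17) = -0.071
p = -0.071 / 1.5 = -0.05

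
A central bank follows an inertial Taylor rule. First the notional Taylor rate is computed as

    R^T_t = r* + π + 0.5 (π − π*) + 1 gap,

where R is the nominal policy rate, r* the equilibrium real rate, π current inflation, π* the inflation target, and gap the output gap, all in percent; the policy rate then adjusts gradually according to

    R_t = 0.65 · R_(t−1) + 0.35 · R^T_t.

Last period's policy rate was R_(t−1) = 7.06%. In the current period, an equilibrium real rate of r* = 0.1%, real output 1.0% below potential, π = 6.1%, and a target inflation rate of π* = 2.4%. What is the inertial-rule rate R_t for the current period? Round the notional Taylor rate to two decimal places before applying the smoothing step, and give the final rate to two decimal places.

Output 1.0% below potential → gap = -1.0.
R^T_t = 0.1 + 6.1 + 0.5 × (6.1 − 2.4) + 1 × (-1.0)
   = 0.1 + 6.1 + 1.85 − 1 = 7.05
R_t = 0.65 × 7.06 + 0.35 × 7.05 = 4.589 + 2.4675 = 7.06

7.06%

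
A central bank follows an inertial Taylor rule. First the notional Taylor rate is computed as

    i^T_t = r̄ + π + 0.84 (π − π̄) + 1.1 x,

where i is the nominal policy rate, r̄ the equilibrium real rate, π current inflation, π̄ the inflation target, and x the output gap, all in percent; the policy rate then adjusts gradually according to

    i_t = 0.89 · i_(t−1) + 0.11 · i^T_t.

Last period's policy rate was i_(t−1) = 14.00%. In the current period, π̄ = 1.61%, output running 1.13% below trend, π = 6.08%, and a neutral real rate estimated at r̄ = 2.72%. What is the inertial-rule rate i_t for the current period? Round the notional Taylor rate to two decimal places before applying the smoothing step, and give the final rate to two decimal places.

13.70%

Output 1.13% below potential → x = -1.13.
i^T_t = 2.72 + 6.08 + 0.84 × (6.08 − 1.61) + 1.1 × (-1.13)
   = 2.72 + 6.08 + 3.7548 − 1.243 = 11.31
i_t = 0.89 × 14.00 + 0.11 × 11.31 = 12.46 + 1.2441 = 13.70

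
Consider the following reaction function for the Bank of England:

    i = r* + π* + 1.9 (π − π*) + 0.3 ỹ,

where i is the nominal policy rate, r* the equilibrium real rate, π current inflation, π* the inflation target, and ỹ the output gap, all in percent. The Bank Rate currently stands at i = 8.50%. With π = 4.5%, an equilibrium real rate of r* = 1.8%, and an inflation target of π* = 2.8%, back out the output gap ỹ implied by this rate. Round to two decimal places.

0.3 ỹ = 8.50 − 1.8 − 2.8 − 1.9 × (4.5 − 2.8) = 0.67
ỹ = 0.67 / 0.3 = 2.23

2.23%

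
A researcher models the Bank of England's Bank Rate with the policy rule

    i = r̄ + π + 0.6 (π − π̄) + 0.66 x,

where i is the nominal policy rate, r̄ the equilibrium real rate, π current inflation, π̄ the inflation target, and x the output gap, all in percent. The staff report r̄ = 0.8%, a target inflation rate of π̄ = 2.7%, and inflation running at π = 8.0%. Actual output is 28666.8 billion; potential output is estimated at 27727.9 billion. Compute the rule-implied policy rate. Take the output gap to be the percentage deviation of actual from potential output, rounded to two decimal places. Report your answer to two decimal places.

14.22%

Output gap = 100 × (28666.8 − 27727.9) / 27727.9 = 3.39%.
i = 0.80 + 8.00 + 0.6 × (8.00 − 2.70) + 0.66 × 3.39
   = 0.80 + 8 + 3.18 + 2.2374 = 14.22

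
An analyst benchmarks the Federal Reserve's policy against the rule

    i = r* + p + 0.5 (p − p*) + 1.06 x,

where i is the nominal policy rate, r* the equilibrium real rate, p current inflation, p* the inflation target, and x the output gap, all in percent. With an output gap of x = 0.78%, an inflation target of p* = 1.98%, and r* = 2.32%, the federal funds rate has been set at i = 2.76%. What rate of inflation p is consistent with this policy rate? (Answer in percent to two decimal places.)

Collecting p: i = r* + (1 + 0.5) p − 0.5 p* + 1.06 x
1.5 p = 2.76 − 2.32 + 0.5 × 1.98 − 1.06 × 0.78 = 0.6032
p = 0.6032 / 1.5 = 0.40

0.40%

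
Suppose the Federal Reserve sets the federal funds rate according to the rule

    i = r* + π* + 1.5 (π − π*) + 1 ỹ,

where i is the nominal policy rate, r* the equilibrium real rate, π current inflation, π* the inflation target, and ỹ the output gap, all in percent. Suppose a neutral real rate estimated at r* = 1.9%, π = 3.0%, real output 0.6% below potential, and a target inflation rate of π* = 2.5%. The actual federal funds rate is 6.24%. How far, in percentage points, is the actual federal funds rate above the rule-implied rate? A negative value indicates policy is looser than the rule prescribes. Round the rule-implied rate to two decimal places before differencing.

Output 0.6% below potential → ỹ = -0.6.
i = 1.9 + 2.5 + 1.5 × (3.0 − 2.5) + 1 × (-0.6)
   = 1.9 + 2.5 + 0.75 − 0.6 = 4.55
Deviation = 6.24 − 4.55 = 1.69 pp.

1.69 pp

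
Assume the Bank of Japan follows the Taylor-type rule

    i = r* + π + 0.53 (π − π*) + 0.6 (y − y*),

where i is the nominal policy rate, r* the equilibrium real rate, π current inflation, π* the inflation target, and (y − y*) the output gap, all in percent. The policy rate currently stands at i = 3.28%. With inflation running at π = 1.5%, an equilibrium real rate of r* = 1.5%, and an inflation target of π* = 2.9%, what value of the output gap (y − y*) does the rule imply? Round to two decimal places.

1.70%

0.6 (y − y*) = 3.28 − 1.5 − 1.5 − 0.53 × (1.5 − 2.9) = 1.022
(y − y*) = 1.022 / 0.6 = 1.70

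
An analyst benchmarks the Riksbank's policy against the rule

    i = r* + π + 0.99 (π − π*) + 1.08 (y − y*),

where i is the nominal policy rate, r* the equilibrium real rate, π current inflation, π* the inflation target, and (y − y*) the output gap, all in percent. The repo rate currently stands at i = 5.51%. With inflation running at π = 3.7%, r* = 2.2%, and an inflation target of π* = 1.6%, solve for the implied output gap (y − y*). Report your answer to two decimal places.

1.08 (y − y*) = 5.51 − 2.2 − 3.7 − 0.99 × (3.7 − 1.6) = -2.469
(y − y*) = -2.469 / 1.08 = -2.29

-2.29%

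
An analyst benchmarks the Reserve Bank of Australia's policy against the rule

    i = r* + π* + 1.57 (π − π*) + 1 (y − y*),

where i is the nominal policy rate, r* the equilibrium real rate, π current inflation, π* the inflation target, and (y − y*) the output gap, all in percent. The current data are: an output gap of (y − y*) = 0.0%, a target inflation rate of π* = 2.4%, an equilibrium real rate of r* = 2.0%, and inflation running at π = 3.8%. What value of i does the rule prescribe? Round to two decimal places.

i = 2.0 + 2.4 + 1.57 × (3.8 − 2.4) + 1 × 0.0
   = 2.0 + 2.4 + 2.198 + 0 = 6.60

6.60%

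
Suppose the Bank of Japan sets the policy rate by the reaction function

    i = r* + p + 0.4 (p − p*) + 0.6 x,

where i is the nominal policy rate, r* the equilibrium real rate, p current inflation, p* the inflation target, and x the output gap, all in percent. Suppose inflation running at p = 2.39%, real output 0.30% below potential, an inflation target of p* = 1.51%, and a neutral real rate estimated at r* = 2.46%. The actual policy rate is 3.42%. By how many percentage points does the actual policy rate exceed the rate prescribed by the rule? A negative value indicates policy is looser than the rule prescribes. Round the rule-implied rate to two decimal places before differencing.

Output 0.30% below potential → x = -0.30.
i = 2.46 + 2.39 + 0.4 × (2.39 − 1.51) + 0.6 × (-0.30)
   = 2.46 + 2.39 + 0.352 − 0.18 = 5.02
Deviation = 3.42 − 5.02 = -1.60 pp.

-1.60 pp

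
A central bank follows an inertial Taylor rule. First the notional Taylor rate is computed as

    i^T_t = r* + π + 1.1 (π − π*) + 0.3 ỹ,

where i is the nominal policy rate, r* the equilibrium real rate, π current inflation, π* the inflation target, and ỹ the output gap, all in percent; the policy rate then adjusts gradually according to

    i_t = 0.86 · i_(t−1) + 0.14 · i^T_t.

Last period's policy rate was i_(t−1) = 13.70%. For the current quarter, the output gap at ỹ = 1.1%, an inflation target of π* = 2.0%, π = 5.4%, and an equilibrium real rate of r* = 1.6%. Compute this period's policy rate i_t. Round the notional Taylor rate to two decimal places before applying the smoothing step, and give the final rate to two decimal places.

13.33%

i^T_t = 1.6 + 5.4 + 1.1 × (5.4 − 2.0) + 0.3 × 1.1
   = 1.6 + 5.4 + 3.74 + 0.33 = 11.07
i_t = 0.86 × 13.70 + 0.14 × 11.07 = 11.782 + 1.5498 = 13.33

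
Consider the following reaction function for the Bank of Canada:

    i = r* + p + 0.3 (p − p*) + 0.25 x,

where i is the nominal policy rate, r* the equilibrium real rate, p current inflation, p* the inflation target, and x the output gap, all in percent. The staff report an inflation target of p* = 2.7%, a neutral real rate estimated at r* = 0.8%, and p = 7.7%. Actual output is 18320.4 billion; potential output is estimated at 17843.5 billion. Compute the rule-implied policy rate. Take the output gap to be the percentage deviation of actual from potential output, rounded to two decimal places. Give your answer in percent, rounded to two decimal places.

10.67%

Output gap = 100 × (18320.4 − 17843.5) / 17843.5 = 2.67%.
i = 0.80 + 7.70 + 0.3 × (7.70 − 2.70) + 0.25 × 2.67
   = 0.80 + 7.7 + 1.5 + 0.6675 = 10.67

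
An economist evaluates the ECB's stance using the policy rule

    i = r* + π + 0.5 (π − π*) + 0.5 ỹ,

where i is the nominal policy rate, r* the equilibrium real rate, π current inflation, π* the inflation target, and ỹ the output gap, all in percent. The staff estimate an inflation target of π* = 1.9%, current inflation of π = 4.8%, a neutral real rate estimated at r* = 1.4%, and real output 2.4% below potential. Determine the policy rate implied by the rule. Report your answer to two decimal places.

Output 2.4% below potential → ỹ = -2.4.
i = 1.4 + 4.8 + 0.5 × (4.8 − 1.9) + 0.5 × (-2.4)
   = 1.4 + 4.8 + 1.45 − 1.2 = 6.45

6.45%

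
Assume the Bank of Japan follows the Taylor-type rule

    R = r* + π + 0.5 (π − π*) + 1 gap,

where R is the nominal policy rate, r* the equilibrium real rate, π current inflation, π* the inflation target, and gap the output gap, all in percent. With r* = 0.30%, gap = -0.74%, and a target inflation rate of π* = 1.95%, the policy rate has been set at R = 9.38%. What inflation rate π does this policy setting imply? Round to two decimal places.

Collecting π: R = r* + (1 + 0.5) π − 0.5 π* + 1 gap
1.5 π = 9.38 − 0.30 + 0.5 × 1.95 − 1 × (-0.74) = 10.795
π = 10.795 / 1.5 = 7.20

7.20%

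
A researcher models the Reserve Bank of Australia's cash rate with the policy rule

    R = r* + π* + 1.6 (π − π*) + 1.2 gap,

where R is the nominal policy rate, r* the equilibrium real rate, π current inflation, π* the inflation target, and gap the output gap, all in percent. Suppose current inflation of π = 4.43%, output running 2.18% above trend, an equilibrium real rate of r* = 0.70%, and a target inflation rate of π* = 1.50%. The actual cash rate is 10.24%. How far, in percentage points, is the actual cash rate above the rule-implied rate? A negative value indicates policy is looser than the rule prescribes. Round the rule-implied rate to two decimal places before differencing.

Output 2.18% above potential → gap = 2.18.
R = 0.70 + 1.50 + 1.6 × (4.43 − 1.50) + 1.2 × 2.18
   = 0.70 + 1.5 + 4.688 + 2.616 = 9.50
Deviation = 10.24 − 9.50 = 0.74 pp.

0.74 pp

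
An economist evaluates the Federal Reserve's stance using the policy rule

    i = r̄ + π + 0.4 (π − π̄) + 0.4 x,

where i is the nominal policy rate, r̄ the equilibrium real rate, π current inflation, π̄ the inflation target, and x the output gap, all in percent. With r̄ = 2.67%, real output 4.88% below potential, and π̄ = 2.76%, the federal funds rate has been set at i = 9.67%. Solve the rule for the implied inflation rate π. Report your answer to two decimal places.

7.18%

Output 4.88% below potential → x = -4.88.
Collecting π: i = r̄ + (1 + 0.4) π − 0.4 π̄ + 0.4 x
1.4 π = 9.67 − 2.67 + 0.4 × 2.76 − 0.4 × (-4.88) = 10.056
π = 10.056 / 1.4 = 7.18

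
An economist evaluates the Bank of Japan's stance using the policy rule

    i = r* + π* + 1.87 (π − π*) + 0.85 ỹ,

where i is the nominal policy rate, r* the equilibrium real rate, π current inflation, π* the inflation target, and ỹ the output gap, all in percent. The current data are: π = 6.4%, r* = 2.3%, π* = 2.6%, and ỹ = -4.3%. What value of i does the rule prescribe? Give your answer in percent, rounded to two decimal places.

8.35%

i = 2.3 + 2.6 + 1.87 × (6.4 − 2.6) + 0.85 × (-4.3)
   = 2.3 + 2.6 + 7.106 − 3.655 = 8.35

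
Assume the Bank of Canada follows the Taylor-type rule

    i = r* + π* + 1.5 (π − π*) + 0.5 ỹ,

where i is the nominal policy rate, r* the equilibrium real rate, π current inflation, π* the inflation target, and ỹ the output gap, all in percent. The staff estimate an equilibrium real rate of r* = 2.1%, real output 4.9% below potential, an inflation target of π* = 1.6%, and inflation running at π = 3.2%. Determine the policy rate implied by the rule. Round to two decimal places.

3.65%

Output 4.9% below potential → ỹ = -4.9.
i = 2.1 + 1.6 + 1.5 × (3.2 − 1.6) + 0.5 × (-4.9)
   = 2.1 + 1.6 + 2.4 − 2.45 = 3.65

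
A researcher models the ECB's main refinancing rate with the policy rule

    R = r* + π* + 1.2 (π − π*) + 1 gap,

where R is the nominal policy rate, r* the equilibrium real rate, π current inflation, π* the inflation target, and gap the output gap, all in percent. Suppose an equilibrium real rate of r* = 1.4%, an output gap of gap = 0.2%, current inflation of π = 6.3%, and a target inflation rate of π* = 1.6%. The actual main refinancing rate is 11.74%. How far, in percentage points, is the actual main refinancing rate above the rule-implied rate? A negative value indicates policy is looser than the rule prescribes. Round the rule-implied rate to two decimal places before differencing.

2.90 pp

R = 1.4 + 1.6 + 1.2 × (6.3 − 1.6) + 1 × 0.2
   = 1.4 + 1.6 + 5.64 + 0.2 = 8.84
Deviation = 11.74 − 8.84 = 2.90 pp.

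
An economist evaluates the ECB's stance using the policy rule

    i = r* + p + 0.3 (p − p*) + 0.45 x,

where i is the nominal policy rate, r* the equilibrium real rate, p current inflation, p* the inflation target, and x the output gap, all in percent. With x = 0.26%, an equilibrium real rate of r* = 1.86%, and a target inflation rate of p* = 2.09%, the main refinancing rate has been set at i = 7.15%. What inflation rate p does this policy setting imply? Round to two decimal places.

Collecting p: i = r* + (1 + 0.3) p − 0.3 p* + 0.45 x
1.3 p = 7.15 − 1.86 + 0.3 × 2.09 − 0.45 × 0.26 = 5.8
p = 5.8 / 1.3 = 4.46

4.46%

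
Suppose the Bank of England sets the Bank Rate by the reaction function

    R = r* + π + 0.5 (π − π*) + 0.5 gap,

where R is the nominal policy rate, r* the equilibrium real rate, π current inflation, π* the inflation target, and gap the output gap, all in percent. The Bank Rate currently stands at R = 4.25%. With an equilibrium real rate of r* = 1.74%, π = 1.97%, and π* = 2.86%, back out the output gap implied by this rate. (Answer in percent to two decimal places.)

1.97%

0.5 gap = 4.25 − 1.74 − 1.97 − 0.5 × (1.97 − 2.86) = 0.985
gap = 0.985 / 0.5 = 1.97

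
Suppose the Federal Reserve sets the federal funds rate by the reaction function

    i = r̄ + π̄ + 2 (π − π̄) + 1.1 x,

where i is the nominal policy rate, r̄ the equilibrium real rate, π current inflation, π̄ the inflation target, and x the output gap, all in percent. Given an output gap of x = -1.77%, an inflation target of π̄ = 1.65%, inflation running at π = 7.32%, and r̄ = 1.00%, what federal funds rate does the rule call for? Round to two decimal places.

i = 1.00 + 1.65 + 2 × (7.32 − 1.65) + 1.1 × (-1.77)
   = 1.00 + 1.65 + 11.34 − 1.947 = 12.04

12.04%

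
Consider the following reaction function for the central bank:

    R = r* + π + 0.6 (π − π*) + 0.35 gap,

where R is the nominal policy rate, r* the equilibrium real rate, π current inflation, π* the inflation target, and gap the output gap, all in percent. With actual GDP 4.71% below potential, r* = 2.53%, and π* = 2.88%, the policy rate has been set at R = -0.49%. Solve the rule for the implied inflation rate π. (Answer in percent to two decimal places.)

Output 4.71% below potential → gap = -4.71.
Collecting π: R = r* + (1 + 0.6) π − 0.6 π* + 0.35 gap
1.6 π = -0.49 − 2.53 + 0.6 × 2.88 − 0.35 × (-4.71) = 0.3565
π = 0.3565 / 1.6 = 0.22

0.22%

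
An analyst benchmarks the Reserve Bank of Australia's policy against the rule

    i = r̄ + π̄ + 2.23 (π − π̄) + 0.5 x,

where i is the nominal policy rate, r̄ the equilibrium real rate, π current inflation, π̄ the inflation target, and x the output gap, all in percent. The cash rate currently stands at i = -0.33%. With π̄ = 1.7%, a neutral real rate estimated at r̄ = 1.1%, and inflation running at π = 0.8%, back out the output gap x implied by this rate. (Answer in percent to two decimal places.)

0.5 x = -0.33 − 1.1 − 1.7 − 2.23 × (0.8 − 1.7) = -1.123
x = -1.123 / 0.5 = -2.25

-2.25%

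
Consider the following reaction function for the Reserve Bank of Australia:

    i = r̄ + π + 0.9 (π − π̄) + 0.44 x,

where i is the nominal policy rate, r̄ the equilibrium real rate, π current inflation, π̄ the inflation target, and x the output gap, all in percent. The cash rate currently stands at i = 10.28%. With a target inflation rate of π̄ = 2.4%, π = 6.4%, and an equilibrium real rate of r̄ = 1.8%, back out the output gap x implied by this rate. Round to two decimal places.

-3.45%

0.44 x = 10.28 − 1.8 − 6.4 − 0.9 × (6.4 − 2.4) = -1.52
x = -1.52 / 0.44 = -3.45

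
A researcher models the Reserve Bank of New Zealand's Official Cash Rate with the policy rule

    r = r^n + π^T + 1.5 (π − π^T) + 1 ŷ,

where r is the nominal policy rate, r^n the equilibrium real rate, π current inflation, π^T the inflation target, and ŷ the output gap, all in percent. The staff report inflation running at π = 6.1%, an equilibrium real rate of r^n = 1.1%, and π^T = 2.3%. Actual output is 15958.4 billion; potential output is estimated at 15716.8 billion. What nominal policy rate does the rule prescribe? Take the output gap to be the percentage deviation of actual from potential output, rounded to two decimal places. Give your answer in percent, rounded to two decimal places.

10.64%

Output gap = 100 × (15958.4 − 15716.8) / 15716.8 = 1.54%.
r = 1.10 + 2.30 + 1.5 × (6.10 − 2.30) + 1 × 1.54
   = 1.10 + 2.3 + 5.7 + 1.54 = 10.64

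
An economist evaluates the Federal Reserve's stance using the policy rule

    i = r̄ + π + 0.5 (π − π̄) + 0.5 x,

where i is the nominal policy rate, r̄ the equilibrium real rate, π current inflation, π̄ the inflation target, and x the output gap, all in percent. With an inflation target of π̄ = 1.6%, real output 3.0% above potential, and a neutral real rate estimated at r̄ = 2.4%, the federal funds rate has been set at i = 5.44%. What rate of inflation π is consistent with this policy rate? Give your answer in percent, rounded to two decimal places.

Output 3.0% above potential → x = 3.0.
Collecting π: i = r̄ + (1 + 0.5) π − 0.5 π̄ + 0.5 x
1.5 π = 5.44 − 2.4 + 0.5 × 1.6 − 0.5 × 3.0 = 2.34
π = 2.34 / 1.5 = 1.56

1.56%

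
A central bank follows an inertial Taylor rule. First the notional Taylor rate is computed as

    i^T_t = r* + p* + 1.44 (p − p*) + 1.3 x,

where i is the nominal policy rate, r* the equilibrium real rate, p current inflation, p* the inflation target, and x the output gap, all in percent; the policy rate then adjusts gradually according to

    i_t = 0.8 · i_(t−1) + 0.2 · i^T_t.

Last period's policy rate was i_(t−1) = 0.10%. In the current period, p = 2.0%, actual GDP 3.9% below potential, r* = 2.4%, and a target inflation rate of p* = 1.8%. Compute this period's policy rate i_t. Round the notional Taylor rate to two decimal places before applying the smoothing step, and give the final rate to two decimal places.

Output 3.9% below potential → x = -3.9.
i^T_t = 2.4 + 1.8 + 1.44 × (2.0 − 1.8) + 1.3 × (-3.9)
   = 2.4 + 1.8 + 0.288 − 5.07 = -0.58
i_t = 0.8 × 0.10 + 0.2 × (-0.58) = 0.08 − 0.116 = -0.04

-0.04%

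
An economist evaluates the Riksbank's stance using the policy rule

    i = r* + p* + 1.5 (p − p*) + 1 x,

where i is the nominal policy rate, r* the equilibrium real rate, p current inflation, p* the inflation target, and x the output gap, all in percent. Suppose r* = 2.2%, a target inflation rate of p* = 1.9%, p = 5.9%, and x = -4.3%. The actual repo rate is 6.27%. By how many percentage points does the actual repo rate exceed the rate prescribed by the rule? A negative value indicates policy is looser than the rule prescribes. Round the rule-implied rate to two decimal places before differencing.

i = 2.2 + 1.9 + 1.5 × (5.9 − 1.9) + 1 × (-4.3)
   = 2.2 + 1.9 + 6 − 4.3 = 5.80
Deviation = 6.27 − 5.80 = 0.47 pp.

0.47 pp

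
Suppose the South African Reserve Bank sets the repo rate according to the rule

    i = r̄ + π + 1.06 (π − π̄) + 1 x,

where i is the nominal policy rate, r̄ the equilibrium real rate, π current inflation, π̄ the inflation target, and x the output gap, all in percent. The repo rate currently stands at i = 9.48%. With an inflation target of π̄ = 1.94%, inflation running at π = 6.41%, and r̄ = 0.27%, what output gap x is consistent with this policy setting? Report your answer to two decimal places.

1 x = 9.48 − 0.27 − 6.41 − 1.06 × (6.41 − 1.94) = -1.9382
x = -1.9382 / 1 = -1.94

-1.94%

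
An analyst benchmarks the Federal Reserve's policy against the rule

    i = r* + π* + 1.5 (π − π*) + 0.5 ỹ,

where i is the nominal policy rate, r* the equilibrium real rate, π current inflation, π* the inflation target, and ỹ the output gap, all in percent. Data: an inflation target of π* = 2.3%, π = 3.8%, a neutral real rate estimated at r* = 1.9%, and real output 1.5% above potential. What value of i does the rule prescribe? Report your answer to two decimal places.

7.20%

Output 1.5% above potential → ỹ = 1.5.
i = 1.9 + 2.3 + 1.5 × (3.8 − 2.3) + 0.5 × 1.5
   = 1.9 + 2.3 + 2.25 + 0.75 = 7.20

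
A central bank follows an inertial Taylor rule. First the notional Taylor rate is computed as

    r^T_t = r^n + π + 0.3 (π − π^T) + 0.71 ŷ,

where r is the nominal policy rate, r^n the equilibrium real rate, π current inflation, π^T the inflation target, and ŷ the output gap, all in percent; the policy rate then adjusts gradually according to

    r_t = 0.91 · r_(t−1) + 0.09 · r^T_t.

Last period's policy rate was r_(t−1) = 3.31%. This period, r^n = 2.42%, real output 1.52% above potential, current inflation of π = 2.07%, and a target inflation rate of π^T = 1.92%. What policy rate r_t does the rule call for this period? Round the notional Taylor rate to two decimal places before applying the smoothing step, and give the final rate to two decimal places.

3.52%

Output 1.52% above potential → ŷ = 1.52.
r^T_t = 2.42 + 2.07 + 0.3 × (2.07 − 1.92) + 0.71 × 1.52
   = 2.42 + 2.07 + 0.045 + 1.0792 = 5.61
r_t = 0.91 × 3.31 + 0.09 × 5.61 = 3.0121 + 0.5049 = 3.52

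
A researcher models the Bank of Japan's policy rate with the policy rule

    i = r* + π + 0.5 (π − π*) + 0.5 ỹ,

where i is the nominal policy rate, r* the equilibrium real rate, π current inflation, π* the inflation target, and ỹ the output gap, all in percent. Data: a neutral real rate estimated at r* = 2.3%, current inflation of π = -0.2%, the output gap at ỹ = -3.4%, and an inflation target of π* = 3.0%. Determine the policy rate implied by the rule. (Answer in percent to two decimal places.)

i = 2.3 + (-0.2) + 0.5 × (-0.2 − 3.0) + 0.5 × (-3.4)
   = 2.3 − 0.2 − 1.6 − 1.7 = -1.20

-1.20%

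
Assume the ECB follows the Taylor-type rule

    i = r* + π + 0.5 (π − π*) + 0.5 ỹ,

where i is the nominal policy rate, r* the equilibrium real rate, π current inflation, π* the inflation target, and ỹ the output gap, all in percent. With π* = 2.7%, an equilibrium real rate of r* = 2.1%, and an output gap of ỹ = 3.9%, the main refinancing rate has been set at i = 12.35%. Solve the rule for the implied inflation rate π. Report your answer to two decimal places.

Collecting π: i = r* + (1 + 0.5) π − 0.5 π* + 0.5 ỹ
1.5 π = 12.35 − 2.1 + 0.5 × 2.7 − 0.5 × 3.9 = 9.65
π = 9.65 / 1.5 = 6.43

6.43%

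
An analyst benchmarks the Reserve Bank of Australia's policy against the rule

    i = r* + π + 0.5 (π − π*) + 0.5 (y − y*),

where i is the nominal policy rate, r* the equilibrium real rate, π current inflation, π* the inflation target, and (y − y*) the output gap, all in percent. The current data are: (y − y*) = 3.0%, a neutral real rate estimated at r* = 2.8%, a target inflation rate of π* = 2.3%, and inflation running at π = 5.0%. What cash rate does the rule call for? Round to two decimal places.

10.65%

i = 2.8 + 5.0 + 0.5 × (5.0 − 2.3) + 0.5 × 3.0
   = 2.8 + 5 + 1.35 + 1.5 = 10.65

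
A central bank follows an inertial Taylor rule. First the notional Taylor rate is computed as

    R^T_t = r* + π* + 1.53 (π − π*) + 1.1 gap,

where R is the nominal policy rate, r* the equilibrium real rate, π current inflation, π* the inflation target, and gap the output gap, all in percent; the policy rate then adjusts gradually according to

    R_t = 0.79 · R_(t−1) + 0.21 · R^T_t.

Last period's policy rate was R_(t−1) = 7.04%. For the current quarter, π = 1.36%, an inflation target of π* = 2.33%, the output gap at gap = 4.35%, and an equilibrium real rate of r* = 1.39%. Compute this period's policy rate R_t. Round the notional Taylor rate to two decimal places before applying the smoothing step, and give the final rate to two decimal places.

R^T_t = 1.39 + 2.33 + 1.53 × (1.36 − 2.33) + 1.1 × 4.35
   = 1.39 + 2.33 − 1.4841 + 4.785 = 7.02
R_t = 0.79 × 7.04 + 0.21 × 7.02 = 5.5616 + 1.4742 = 7.04

7.04%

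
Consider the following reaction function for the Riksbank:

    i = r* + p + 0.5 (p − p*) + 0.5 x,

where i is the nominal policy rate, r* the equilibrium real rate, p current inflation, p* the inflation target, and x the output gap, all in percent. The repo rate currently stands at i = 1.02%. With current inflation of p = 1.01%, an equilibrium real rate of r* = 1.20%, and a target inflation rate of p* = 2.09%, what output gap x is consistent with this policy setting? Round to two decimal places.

-1.30%

0.5 x = 1.02 − 1.20 − 1.01 − 0.5 × (1.01 − 2.09) = -0.65
x = -0.65 / 0.5 = -1.30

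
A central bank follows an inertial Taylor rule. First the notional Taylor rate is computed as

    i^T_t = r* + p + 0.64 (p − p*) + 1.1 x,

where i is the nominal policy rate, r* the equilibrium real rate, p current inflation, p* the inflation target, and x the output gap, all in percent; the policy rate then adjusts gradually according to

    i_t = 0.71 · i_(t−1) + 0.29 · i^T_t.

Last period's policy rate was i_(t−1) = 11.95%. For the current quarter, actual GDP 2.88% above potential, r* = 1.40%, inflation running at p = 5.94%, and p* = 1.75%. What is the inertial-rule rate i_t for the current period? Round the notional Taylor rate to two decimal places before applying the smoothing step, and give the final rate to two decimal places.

12.31%

Output 2.88% above potential → x = 2.88.
i^T_t = 1.40 + 5.94 + 0.64 × (5.94 − 1.75) + 1.1 × 2.88
   = 1.40 + 5.94 + 2.6816 + 3.168 = 13.19
i_t = 0.71 × 11.95 + 0.29 × 13.19 = 8.4845 + 3.8251 = 12.31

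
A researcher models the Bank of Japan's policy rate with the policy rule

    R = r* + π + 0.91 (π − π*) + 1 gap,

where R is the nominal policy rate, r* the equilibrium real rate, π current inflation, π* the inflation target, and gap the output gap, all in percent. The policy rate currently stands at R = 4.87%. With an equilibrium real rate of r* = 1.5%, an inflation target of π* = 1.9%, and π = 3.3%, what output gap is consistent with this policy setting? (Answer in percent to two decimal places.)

-1.20%

1 gap = 4.87 − 1.5 − 3.3 − 0.91 × (3.3 − 1.9) = -1.204
gap = -1.204 / 1 = -1.20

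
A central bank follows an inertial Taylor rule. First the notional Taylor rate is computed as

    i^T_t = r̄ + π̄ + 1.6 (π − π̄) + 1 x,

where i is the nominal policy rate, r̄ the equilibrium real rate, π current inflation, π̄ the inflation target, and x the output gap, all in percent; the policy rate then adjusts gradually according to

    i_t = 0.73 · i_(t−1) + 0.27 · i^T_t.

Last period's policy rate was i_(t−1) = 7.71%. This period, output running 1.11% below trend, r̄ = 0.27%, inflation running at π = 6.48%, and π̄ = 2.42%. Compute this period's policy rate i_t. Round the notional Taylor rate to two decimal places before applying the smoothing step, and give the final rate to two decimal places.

7.81%

Output 1.11% below potential → x = -1.11.
i^T_t = 0.27 + 2.42 + 1.6 × (6.48 − 2.42) + 1 × (-1.11)
   = 0.27 + 2.42 + 6.496 − 1.11 = 8.08
i_t = 0.73 × 7.71 + 0.27 × 8.08 = 5.6283 + 2.1816 = 7.81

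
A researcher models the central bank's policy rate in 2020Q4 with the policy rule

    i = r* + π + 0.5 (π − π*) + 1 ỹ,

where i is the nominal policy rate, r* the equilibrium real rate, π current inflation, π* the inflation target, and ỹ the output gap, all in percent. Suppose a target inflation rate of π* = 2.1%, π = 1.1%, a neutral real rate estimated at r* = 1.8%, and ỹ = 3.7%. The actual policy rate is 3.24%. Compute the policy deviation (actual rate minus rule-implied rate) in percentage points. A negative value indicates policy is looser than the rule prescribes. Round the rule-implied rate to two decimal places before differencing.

-2.86 pp

i = 1.8 + 1.1 + 0.5 × (1.1 − 2.1) + 1 × 3.7
   = 1.8 + 1.1 − 0.5 + 3.7 = 6.10
Deviation = 3.24 − 6.10 = -2.86 pp.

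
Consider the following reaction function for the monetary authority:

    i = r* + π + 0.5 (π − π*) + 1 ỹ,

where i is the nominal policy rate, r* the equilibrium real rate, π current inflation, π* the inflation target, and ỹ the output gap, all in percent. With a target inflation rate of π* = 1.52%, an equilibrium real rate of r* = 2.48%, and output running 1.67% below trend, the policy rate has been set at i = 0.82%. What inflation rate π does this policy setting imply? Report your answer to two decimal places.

0.51%

Output 1.67% below potential → ỹ = -1.67.
Collecting π: i = r* + (1 + 0.5) π − 0.5 π* + 1 ỹ
1.5 π = 0.82 − 2.48 + 0.5 × 1.52 − 1 × (-1.67) = 0.77
π = 0.77 / 1.5 = 0.51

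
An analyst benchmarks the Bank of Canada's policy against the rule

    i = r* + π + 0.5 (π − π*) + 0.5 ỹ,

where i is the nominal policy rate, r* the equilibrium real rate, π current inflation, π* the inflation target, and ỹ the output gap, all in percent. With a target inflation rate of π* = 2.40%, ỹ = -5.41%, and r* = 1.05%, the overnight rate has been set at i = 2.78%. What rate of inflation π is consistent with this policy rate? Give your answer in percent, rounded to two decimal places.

Collecting π: i = r* + (1 + 0.5) π − 0.5 π* + 0.5 ỹ
1.5 π = 2.78 − 1.05 + 0.5 × 2.40 − 0.5 × (-5.41) = 5.635
π = 5.635 / 1.5 = 3.76

3.76%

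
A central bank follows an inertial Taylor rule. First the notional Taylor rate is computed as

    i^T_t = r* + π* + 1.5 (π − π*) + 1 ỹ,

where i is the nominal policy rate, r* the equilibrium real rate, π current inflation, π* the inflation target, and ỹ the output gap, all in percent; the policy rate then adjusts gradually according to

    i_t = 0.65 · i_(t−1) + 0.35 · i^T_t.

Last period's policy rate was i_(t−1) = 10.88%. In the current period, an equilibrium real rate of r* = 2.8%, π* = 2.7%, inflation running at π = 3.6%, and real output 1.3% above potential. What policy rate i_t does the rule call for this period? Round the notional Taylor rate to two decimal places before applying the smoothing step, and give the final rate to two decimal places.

9.92%

Output 1.3% above potential → ỹ = 1.3.
i^T_t = 2.8 + 2.7 + 1.5 × (3.6 − 2.7) + 1 × 1.3
   = 2.8 + 2.7 + 1.35 + 1.3 = 8.15
i_t = 0.65 × 10.88 + 0.35 × 8.15 = 7.072 + 2.8525 = 9.92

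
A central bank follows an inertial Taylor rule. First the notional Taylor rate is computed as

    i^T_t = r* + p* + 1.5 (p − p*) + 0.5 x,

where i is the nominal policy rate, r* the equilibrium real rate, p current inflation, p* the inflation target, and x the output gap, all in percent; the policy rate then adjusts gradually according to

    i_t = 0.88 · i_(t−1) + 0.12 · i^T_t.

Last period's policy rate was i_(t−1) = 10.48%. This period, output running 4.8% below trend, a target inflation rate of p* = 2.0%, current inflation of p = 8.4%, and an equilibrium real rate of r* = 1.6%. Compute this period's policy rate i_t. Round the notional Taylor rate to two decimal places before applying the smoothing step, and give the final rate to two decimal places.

10.52%

Output 4.8% below potential → x = -4.8.
i^T_t = 1.6 + 2.0 + 1.5 × (8.4 − 2.0) + 0.5 × (-4.8)
   = 1.6 + 2 + 9.6 − 2.4 = 10.80
i_t = 0.88 × 10.48 + 0.12 × 10.80 = 9.2224 + 1.296 = 10.52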